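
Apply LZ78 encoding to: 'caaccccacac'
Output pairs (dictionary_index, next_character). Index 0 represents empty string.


LZ78 encoding steps:
Dictionary: {0: ''}
Step 1: w='' (idx 0), next='c' -> output (0, 'c'), add 'c' as idx 1
Step 2: w='' (idx 0), next='a' -> output (0, 'a'), add 'a' as idx 2
Step 3: w='a' (idx 2), next='c' -> output (2, 'c'), add 'ac' as idx 3
Step 4: w='c' (idx 1), next='c' -> output (1, 'c'), add 'cc' as idx 4
Step 5: w='c' (idx 1), next='a' -> output (1, 'a'), add 'ca' as idx 5
Step 6: w='ca' (idx 5), next='c' -> output (5, 'c'), add 'cac' as idx 6


Encoded: [(0, 'c'), (0, 'a'), (2, 'c'), (1, 'c'), (1, 'a'), (5, 'c')]


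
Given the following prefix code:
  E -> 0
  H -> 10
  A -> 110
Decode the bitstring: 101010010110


Decoding step by step:
Bits 10 -> H
Bits 10 -> H
Bits 10 -> H
Bits 0 -> E
Bits 10 -> H
Bits 110 -> A


Decoded message: HHHEHA


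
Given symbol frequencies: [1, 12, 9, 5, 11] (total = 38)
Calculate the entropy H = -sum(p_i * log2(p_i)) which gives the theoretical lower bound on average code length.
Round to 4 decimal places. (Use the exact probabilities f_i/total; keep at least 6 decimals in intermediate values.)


Per-symbol terms -p_i * log2(p_i) with p_i = f_i/38:
  p = 1/38 = 0.026316: log2(p) = -5.247928, -p*log2(p) = 0.138103
  p = 12/38 = 0.315789: log2(p) = -1.662965, -p*log2(p) = 0.525147
  p = 9/38 = 0.236842: log2(p) = -2.078003, -p*log2(p) = 0.492158
  p = 5/38 = 0.131579: log2(p) = -2.925999, -p*log2(p) = 0.385000
  p = 11/38 = 0.289474: log2(p) = -1.788496, -p*log2(p) = 0.517722
H = 0.138103 + 0.525147 + 0.492158 + 0.385000 + 0.517722 = 2.058130

H = 2.0581 bits/symbol


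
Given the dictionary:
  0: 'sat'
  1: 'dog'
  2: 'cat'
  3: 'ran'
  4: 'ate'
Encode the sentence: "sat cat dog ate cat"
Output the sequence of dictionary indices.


Look up each word in the dictionary:
  'sat' -> 0
  'cat' -> 2
  'dog' -> 1
  'ate' -> 4
  'cat' -> 2

Encoded: [0, 2, 1, 4, 2]


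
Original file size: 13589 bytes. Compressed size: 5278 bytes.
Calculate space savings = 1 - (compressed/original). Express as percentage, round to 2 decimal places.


ratio = compressed/original = 5278/13589 = 0.388402
savings = 1 - ratio = 1 - 0.388402 = 0.611598
as a percentage: 0.611598 * 100 = 61.16%

Space savings = 1 - 5278/13589 = 61.16%


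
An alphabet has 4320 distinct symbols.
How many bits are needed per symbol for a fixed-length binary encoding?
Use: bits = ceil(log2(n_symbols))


log2(4320) = 12.0768
Bracket: 2^12 = 4096 < 4320 <= 2^13 = 8192
So ceil(log2(4320)) = 13

bits = ceil(log2(4320)) = ceil(12.0768) = 13 bits


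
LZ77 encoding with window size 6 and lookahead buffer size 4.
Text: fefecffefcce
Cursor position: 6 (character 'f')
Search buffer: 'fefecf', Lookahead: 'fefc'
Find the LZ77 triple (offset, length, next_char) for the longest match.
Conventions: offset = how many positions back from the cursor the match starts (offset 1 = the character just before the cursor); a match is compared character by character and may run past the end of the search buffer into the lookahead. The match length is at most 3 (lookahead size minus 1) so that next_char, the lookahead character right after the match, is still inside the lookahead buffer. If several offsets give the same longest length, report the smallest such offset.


Try each offset into the search buffer:
  offset=1 (pos 5, char 'f'): match length 1
  offset=2 (pos 4, char 'c'): match length 0
  offset=3 (pos 3, char 'e'): match length 0
  offset=4 (pos 2, char 'f'): match length 2
  offset=5 (pos 1, char 'e'): match length 0
  offset=6 (pos 0, char 'f'): match length 3
Longest match has length 3 at offset 6.
next_char = character at position 6 + 3 = 9 -> 'c'

Best match: offset=6, length=3 (matching 'fef' starting at position 0)
LZ77 triple: (6, 3, 'c')


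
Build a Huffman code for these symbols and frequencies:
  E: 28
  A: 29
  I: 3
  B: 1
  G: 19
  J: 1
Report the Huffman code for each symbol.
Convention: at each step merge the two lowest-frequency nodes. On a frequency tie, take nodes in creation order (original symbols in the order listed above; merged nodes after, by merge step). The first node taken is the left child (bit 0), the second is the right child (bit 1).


Huffman tree construction:
Step 1: Merge B(1) + J(1) = 2
Step 2: Merge (B+J)(2) + I(3) = 5
Step 3: Merge ((B+J)+I)(5) + G(19) = 24
Step 4: Merge (((B+J)+I)+G)(24) + E(28) = 52
Step 5: Merge A(29) + ((((B+J)+I)+G)+E)(52) = 81
Read each symbol's code off the tree from the root (left child = 0, right child = 1).

Codes:
  E: 11 (length 2)
  A: 0 (length 1)
  I: 1001 (length 4)
  B: 10000 (length 5)
  G: 101 (length 3)
  J: 10001 (length 5)
Average code length: 164/81 = 2.0247 bits/symbol


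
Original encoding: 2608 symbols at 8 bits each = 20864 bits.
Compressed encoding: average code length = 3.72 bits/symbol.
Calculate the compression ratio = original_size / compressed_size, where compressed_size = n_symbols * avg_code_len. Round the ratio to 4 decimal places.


original_size = n_symbols * orig_bits = 2608 * 8 = 20864 bits
compressed_size = n_symbols * avg_code_len = 2608 * 3.72 = 9701.76 bits
ratio = original_size / compressed_size = 20864 / 9701.76 = 2.1505

Compression ratio = 2.1505


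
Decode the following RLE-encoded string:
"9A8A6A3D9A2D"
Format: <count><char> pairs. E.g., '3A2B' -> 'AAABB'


Expanding each <count><char> pair:
  9A -> 'AAAAAAAAA'
  8A -> 'AAAAAAAA'
  6A -> 'AAAAAA'
  3D -> 'DDD'
  9A -> 'AAAAAAAAA'
  2D -> 'DD'

Decoded = AAAAAAAAAAAAAAAAAAAAAAADDDAAAAAAAAADD


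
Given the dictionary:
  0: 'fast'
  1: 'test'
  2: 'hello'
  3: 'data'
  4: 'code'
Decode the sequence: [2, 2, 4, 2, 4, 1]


Look up each index in the dictionary:
  2 -> 'hello'
  2 -> 'hello'
  4 -> 'code'
  2 -> 'hello'
  4 -> 'code'
  1 -> 'test'

Decoded: "hello hello code hello code test"


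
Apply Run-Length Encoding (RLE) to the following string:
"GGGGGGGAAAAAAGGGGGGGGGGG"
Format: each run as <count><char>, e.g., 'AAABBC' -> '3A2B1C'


Scanning runs left to right:
  i=0: run of 'G' x 7 -> '7G'
  i=7: run of 'A' x 6 -> '6A'
  i=13: run of 'G' x 11 -> '11G'

RLE = 7G6A11G


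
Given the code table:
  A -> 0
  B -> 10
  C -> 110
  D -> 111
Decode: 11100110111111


Decoding:
111 -> D
0 -> A
0 -> A
110 -> C
111 -> D
111 -> D


Result: DAACDD


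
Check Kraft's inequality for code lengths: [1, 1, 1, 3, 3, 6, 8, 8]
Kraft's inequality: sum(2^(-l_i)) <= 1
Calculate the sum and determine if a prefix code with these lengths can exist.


Sum = 2^(-1) + 2^(-1) + 2^(-1) + 2^(-3) + 2^(-3) + 2^(-6) + 2^(-8) + 2^(-8)
    = 0.5 + 0.5 + 0.5 + 0.125 + 0.125 + 0.015625 + 0.00390625 + 0.00390625
    = 454/256 = 1.7734375
Since 1.7734375 > 1, Kraft's inequality is NOT satisfied.
A prefix code with these lengths CANNOT exist.

Kraft sum = 1.7734375. Not satisfied.


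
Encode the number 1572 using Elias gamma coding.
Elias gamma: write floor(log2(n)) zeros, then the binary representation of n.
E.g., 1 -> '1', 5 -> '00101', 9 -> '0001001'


num_bits = floor(log2(1572)) + 1 = 11
leading_zeros = num_bits - 1 = 10
binary(1572) = 11000100100

Elias gamma(1572) = '0000000000' + '11000100100' = 000000000011000100100 (21 bits)


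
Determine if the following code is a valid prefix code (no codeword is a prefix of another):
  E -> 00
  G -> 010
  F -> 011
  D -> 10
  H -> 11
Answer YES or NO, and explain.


Checking each pair (does one codeword prefix another?):
  E='00' vs G='010': no prefix
  E='00' vs F='011': no prefix
  E='00' vs D='10': no prefix
  E='00' vs H='11': no prefix
  G='010' vs E='00': no prefix
  G='010' vs F='011': no prefix
  G='010' vs D='10': no prefix
  G='010' vs H='11': no prefix
  F='011' vs E='00': no prefix
  F='011' vs G='010': no prefix
  F='011' vs D='10': no prefix
  F='011' vs H='11': no prefix
  D='10' vs E='00': no prefix
  D='10' vs G='010': no prefix
  D='10' vs F='011': no prefix
  D='10' vs H='11': no prefix
  H='11' vs E='00': no prefix
  H='11' vs G='010': no prefix
  H='11' vs F='011': no prefix
  H='11' vs D='10': no prefix
No violation found over all pairs.

YES -- this is a valid prefix code. No codeword is a prefix of any other codeword.


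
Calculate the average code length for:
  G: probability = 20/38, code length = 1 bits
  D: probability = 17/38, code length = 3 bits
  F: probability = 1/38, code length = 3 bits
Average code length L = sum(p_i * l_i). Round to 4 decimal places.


Weighted contributions p_i * l_i:
  G: (20/38) * 1 = 20/38
  D: (17/38) * 3 = 51/38
  F: (1/38) * 3 = 3/38
Sum = (20 + 51 + 3)/38 = 74/38

L = 74/38 = 1.9474 bits/symbol


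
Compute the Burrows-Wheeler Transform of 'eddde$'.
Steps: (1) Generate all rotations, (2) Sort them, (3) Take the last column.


Rotations (sorted):
  0: $eddde -> last char: e
  1: ddde$e -> last char: e
  2: dde$ed -> last char: d
  3: de$edd -> last char: d
  4: e$eddd -> last char: d
  5: eddde$ -> last char: $


BWT = eeddd$


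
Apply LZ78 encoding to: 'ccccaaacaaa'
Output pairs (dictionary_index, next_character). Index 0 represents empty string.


LZ78 encoding steps:
Dictionary: {0: ''}
Step 1: w='' (idx 0), next='c' -> output (0, 'c'), add 'c' as idx 1
Step 2: w='c' (idx 1), next='c' -> output (1, 'c'), add 'cc' as idx 2
Step 3: w='c' (idx 1), next='a' -> output (1, 'a'), add 'ca' as idx 3
Step 4: w='' (idx 0), next='a' -> output (0, 'a'), add 'a' as idx 4
Step 5: w='a' (idx 4), next='c' -> output (4, 'c'), add 'ac' as idx 5
Step 6: w='a' (idx 4), next='a' -> output (4, 'a'), add 'aa' as idx 6
Step 7: w='a' (idx 4), end of input -> output (4, '')


Encoded: [(0, 'c'), (1, 'c'), (1, 'a'), (0, 'a'), (4, 'c'), (4, 'a'), (4, '')]


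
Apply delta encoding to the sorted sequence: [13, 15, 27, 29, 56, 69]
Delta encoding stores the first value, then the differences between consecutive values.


First value: 13
Deltas:
  15 - 13 = 2
  27 - 15 = 12
  29 - 27 = 2
  56 - 29 = 27
  69 - 56 = 13


Delta encoded: [13, 2, 12, 2, 27, 13]


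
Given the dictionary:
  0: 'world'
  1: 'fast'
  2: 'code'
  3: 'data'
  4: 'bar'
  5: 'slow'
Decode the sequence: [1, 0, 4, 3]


Look up each index in the dictionary:
  1 -> 'fast'
  0 -> 'world'
  4 -> 'bar'
  3 -> 'data'

Decoded: "fast world bar data"


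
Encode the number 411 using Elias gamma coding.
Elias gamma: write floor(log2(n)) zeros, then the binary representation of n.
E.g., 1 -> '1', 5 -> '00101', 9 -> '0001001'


num_bits = floor(log2(411)) + 1 = 9
leading_zeros = num_bits - 1 = 8
binary(411) = 110011011

Elias gamma(411) = '00000000' + '110011011' = 00000000110011011 (17 bits)


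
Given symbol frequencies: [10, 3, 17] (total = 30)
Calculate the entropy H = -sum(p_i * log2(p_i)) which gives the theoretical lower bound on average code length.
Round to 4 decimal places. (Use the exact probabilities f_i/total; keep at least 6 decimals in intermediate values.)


Per-symbol terms -p_i * log2(p_i) with p_i = f_i/30:
  p = 10/30 = 0.333333: log2(p) = -1.584963, -p*log2(p) = 0.528321
  p = 3/30 = 0.100000: log2(p) = -3.321928, -p*log2(p) = 0.332193
  p = 17/30 = 0.566667: log2(p) = -0.819428, -p*log2(p) = 0.464342
H = 0.528321 + 0.332193 + 0.464342 = 1.324856

H = 1.3249 bits/symbol


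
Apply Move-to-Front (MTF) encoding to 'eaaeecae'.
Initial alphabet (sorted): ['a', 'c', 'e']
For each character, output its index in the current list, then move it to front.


MTF encoding:
'e': index 2 in ['a', 'c', 'e'] -> ['e', 'a', 'c']
'a': index 1 in ['e', 'a', 'c'] -> ['a', 'e', 'c']
'a': index 0 in ['a', 'e', 'c'] -> ['a', 'e', 'c']
'e': index 1 in ['a', 'e', 'c'] -> ['e', 'a', 'c']
'e': index 0 in ['e', 'a', 'c'] -> ['e', 'a', 'c']
'c': index 2 in ['e', 'a', 'c'] -> ['c', 'e', 'a']
'a': index 2 in ['c', 'e', 'a'] -> ['a', 'c', 'e']
'e': index 2 in ['a', 'c', 'e'] -> ['e', 'a', 'c']


Output: [2, 1, 0, 1, 0, 2, 2, 2]


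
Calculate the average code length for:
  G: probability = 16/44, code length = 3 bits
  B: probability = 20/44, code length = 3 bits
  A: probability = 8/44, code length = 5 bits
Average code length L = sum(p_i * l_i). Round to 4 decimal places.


Weighted contributions p_i * l_i:
  G: (16/44) * 3 = 48/44
  B: (20/44) * 3 = 60/44
  A: (8/44) * 5 = 40/44
Sum = (48 + 60 + 40)/44 = 148/44

L = 148/44 = 3.3636 bits/symbol


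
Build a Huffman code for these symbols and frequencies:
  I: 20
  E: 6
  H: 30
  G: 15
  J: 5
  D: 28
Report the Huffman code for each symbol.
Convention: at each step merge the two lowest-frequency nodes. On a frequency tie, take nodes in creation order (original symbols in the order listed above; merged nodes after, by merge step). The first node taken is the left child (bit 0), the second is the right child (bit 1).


Huffman tree construction:
Step 1: Merge J(5) + E(6) = 11
Step 2: Merge (J+E)(11) + G(15) = 26
Step 3: Merge I(20) + ((J+E)+G)(26) = 46
Step 4: Merge D(28) + H(30) = 58
Step 5: Merge (I+((J+E)+G))(46) + (D+H)(58) = 104
Read each symbol's code off the tree from the root (left child = 0, right child = 1).

Codes:
  I: 00 (length 2)
  E: 0101 (length 4)
  H: 11 (length 2)
  G: 011 (length 3)
  J: 0100 (length 4)
  D: 10 (length 2)
Average code length: 245/104 = 2.3558 bits/symbol


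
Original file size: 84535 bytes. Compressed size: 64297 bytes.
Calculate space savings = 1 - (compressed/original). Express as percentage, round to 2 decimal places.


ratio = compressed/original = 64297/84535 = 0.760596
savings = 1 - ratio = 1 - 0.760596 = 0.239404
as a percentage: 0.239404 * 100 = 23.94%

Space savings = 1 - 64297/84535 = 23.94%


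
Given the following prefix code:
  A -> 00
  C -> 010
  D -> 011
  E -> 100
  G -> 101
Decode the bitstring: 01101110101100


Decoding step by step:
Bits 011 -> D
Bits 011 -> D
Bits 101 -> G
Bits 011 -> D
Bits 00 -> A


Decoded message: DDGDA


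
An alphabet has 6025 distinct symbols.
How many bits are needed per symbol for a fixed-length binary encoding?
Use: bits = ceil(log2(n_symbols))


log2(6025) = 12.5567
Bracket: 2^12 = 4096 < 6025 <= 2^13 = 8192
So ceil(log2(6025)) = 13

bits = ceil(log2(6025)) = ceil(12.5567) = 13 bits


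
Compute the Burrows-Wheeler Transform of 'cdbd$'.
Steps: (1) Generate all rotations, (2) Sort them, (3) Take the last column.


Rotations (sorted):
  0: $cdbd -> last char: d
  1: bd$cd -> last char: d
  2: cdbd$ -> last char: $
  3: d$cdb -> last char: b
  4: dbd$c -> last char: c


BWT = dd$bc


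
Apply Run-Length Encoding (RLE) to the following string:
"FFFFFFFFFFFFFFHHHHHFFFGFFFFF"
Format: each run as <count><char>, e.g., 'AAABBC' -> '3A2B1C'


Scanning runs left to right:
  i=0: run of 'F' x 14 -> '14F'
  i=14: run of 'H' x 5 -> '5H'
  i=19: run of 'F' x 3 -> '3F'
  i=22: run of 'G' x 1 -> '1G'
  i=23: run of 'F' x 5 -> '5F'

RLE = 14F5H3F1G5F


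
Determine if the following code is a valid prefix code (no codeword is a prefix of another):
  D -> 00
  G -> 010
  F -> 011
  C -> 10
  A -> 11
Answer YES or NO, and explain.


Checking each pair (does one codeword prefix another?):
  D='00' vs G='010': no prefix
  D='00' vs F='011': no prefix
  D='00' vs C='10': no prefix
  D='00' vs A='11': no prefix
  G='010' vs D='00': no prefix
  G='010' vs F='011': no prefix
  G='010' vs C='10': no prefix
  G='010' vs A='11': no prefix
  F='011' vs D='00': no prefix
  F='011' vs G='010': no prefix
  F='011' vs C='10': no prefix
  F='011' vs A='11': no prefix
  C='10' vs D='00': no prefix
  C='10' vs G='010': no prefix
  C='10' vs F='011': no prefix
  C='10' vs A='11': no prefix
  A='11' vs D='00': no prefix
  A='11' vs G='010': no prefix
  A='11' vs F='011': no prefix
  A='11' vs C='10': no prefix
No violation found over all pairs.

YES -- this is a valid prefix code. No codeword is a prefix of any other codeword.


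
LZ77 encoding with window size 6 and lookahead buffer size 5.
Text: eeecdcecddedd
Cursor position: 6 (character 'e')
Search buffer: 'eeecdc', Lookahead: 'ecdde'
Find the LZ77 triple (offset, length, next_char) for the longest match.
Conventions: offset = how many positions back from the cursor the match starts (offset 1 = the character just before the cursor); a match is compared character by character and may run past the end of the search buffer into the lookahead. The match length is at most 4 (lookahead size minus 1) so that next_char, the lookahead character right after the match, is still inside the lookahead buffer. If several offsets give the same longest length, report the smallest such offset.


Try each offset into the search buffer:
  offset=1 (pos 5, char 'c'): match length 0
  offset=2 (pos 4, char 'd'): match length 0
  offset=3 (pos 3, char 'c'): match length 0
  offset=4 (pos 2, char 'e'): match length 3
  offset=5 (pos 1, char 'e'): match length 1
  offset=6 (pos 0, char 'e'): match length 1
Longest match has length 3 at offset 4.
next_char = character at position 6 + 3 = 9 -> 'd'

Best match: offset=4, length=3 (matching 'ecd' starting at position 2)
LZ77 triple: (4, 3, 'd')


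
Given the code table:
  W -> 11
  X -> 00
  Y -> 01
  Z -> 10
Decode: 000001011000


Decoding:
00 -> X
00 -> X
01 -> Y
01 -> Y
10 -> Z
00 -> X


Result: XXYYZX


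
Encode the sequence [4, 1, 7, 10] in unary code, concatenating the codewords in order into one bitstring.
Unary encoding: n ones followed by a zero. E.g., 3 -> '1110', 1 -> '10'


Encode each number as n ones followed by a terminating 0:
  4 -> 11110 (5 bits)
  1 -> 10 (2 bits)
  7 -> 11111110 (8 bits)
  10 -> 11111111110 (11 bits)
Total length = 5 + 2 + 8 + 11 = 26 bits.

Unary([4, 1, 7, 10]) = 11110101111111011111111110 (26 bits)


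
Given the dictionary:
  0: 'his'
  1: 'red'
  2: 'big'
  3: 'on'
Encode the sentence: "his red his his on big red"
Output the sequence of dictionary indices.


Look up each word in the dictionary:
  'his' -> 0
  'red' -> 1
  'his' -> 0
  'his' -> 0
  'on' -> 3
  'big' -> 2
  'red' -> 1

Encoded: [0, 1, 0, 0, 3, 2, 1]


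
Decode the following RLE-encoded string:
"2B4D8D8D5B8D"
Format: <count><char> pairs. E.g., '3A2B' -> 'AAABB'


Expanding each <count><char> pair:
  2B -> 'BB'
  4D -> 'DDDD'
  8D -> 'DDDDDDDD'
  8D -> 'DDDDDDDD'
  5B -> 'BBBBB'
  8D -> 'DDDDDDDD'

Decoded = BBDDDDDDDDDDDDDDDDDDDDBBBBBDDDDDDDD


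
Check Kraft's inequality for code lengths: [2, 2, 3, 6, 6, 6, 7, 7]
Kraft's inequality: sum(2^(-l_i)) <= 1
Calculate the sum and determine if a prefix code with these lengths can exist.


Sum = 2^(-2) + 2^(-2) + 2^(-3) + 2^(-6) + 2^(-6) + 2^(-6) + 2^(-7) + 2^(-7)
    = 0.25 + 0.25 + 0.125 + 0.015625 + 0.015625 + 0.015625 + 0.0078125 + 0.0078125
    = 88/128 = 0.6875
Since 0.6875 <= 1, Kraft's inequality IS satisfied.
A prefix code with these lengths CAN exist.

Kraft sum = 0.6875. Satisfied.


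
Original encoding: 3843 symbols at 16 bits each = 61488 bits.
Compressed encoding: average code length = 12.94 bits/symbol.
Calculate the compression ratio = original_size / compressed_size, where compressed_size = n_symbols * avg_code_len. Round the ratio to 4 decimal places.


original_size = n_symbols * orig_bits = 3843 * 16 = 61488 bits
compressed_size = n_symbols * avg_code_len = 3843 * 12.94 = 49728.42 bits
ratio = original_size / compressed_size = 61488 / 49728.42 = 1.2365

Compression ratio = 1.2365


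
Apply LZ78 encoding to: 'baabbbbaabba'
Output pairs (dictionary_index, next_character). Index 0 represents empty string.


LZ78 encoding steps:
Dictionary: {0: ''}
Step 1: w='' (idx 0), next='b' -> output (0, 'b'), add 'b' as idx 1
Step 2: w='' (idx 0), next='a' -> output (0, 'a'), add 'a' as idx 2
Step 3: w='a' (idx 2), next='b' -> output (2, 'b'), add 'ab' as idx 3
Step 4: w='b' (idx 1), next='b' -> output (1, 'b'), add 'bb' as idx 4
Step 5: w='b' (idx 1), next='a' -> output (1, 'a'), add 'ba' as idx 5
Step 6: w='ab' (idx 3), next='b' -> output (3, 'b'), add 'abb' as idx 6
Step 7: w='a' (idx 2), end of input -> output (2, '')


Encoded: [(0, 'b'), (0, 'a'), (2, 'b'), (1, 'b'), (1, 'a'), (3, 'b'), (2, '')]


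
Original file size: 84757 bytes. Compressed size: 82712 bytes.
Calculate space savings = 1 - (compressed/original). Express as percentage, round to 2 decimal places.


ratio = compressed/original = 82712/84757 = 0.975872
savings = 1 - ratio = 1 - 0.975872 = 0.024128
as a percentage: 0.024128 * 100 = 2.41%

Space savings = 1 - 82712/84757 = 2.41%


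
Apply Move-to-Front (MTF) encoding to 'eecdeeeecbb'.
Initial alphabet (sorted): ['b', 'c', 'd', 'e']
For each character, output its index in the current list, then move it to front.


MTF encoding:
'e': index 3 in ['b', 'c', 'd', 'e'] -> ['e', 'b', 'c', 'd']
'e': index 0 in ['e', 'b', 'c', 'd'] -> ['e', 'b', 'c', 'd']
'c': index 2 in ['e', 'b', 'c', 'd'] -> ['c', 'e', 'b', 'd']
'd': index 3 in ['c', 'e', 'b', 'd'] -> ['d', 'c', 'e', 'b']
'e': index 2 in ['d', 'c', 'e', 'b'] -> ['e', 'd', 'c', 'b']
'e': index 0 in ['e', 'd', 'c', 'b'] -> ['e', 'd', 'c', 'b']
'e': index 0 in ['e', 'd', 'c', 'b'] -> ['e', 'd', 'c', 'b']
'e': index 0 in ['e', 'd', 'c', 'b'] -> ['e', 'd', 'c', 'b']
'c': index 2 in ['e', 'd', 'c', 'b'] -> ['c', 'e', 'd', 'b']
'b': index 3 in ['c', 'e', 'd', 'b'] -> ['b', 'c', 'e', 'd']
'b': index 0 in ['b', 'c', 'e', 'd'] -> ['b', 'c', 'e', 'd']


Output: [3, 0, 2, 3, 2, 0, 0, 0, 2, 3, 0]


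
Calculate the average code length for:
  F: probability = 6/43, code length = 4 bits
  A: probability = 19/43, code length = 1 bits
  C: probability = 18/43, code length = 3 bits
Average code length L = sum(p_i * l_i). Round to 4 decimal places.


Weighted contributions p_i * l_i:
  F: (6/43) * 4 = 24/43
  A: (19/43) * 1 = 19/43
  C: (18/43) * 3 = 54/43
Sum = (24 + 19 + 54)/43 = 97/43

L = 97/43 = 2.2558 bits/symbol


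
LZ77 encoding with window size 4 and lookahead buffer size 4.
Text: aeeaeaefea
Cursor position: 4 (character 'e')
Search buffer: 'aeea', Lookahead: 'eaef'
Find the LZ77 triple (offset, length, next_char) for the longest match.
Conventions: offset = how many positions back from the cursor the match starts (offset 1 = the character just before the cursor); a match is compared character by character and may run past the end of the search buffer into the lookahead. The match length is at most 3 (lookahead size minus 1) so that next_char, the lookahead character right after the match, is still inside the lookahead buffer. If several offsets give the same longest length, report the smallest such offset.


Try each offset into the search buffer:
  offset=1 (pos 3, char 'a'): match length 0
  offset=2 (pos 2, char 'e'): match length 3
  offset=3 (pos 1, char 'e'): match length 1
  offset=4 (pos 0, char 'a'): match length 0
Longest match has length 3 at offset 2.
next_char = character at position 4 + 3 = 7 -> 'f'

Best match: offset=2, length=3 (matching 'eae' starting at position 2)
LZ77 triple: (2, 3, 'f')


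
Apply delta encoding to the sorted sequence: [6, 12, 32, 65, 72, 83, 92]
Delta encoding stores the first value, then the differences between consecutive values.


First value: 6
Deltas:
  12 - 6 = 6
  32 - 12 = 20
  65 - 32 = 33
  72 - 65 = 7
  83 - 72 = 11
  92 - 83 = 9


Delta encoded: [6, 6, 20, 33, 7, 11, 9]


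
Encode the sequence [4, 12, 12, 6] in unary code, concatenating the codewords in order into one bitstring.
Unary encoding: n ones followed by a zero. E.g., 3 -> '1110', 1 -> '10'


Encode each number as n ones followed by a terminating 0:
  4 -> 11110 (5 bits)
  12 -> 1111111111110 (13 bits)
  12 -> 1111111111110 (13 bits)
  6 -> 1111110 (7 bits)
Total length = 5 + 13 + 13 + 7 = 38 bits.

Unary([4, 12, 12, 6]) = 11110111111111111011111111111101111110 (38 bits)


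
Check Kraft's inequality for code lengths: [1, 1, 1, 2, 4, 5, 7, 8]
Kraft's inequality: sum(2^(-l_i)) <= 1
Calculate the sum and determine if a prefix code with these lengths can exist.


Sum = 2^(-1) + 2^(-1) + 2^(-1) + 2^(-2) + 2^(-4) + 2^(-5) + 2^(-7) + 2^(-8)
    = 0.5 + 0.5 + 0.5 + 0.25 + 0.0625 + 0.03125 + 0.0078125 + 0.00390625
    = 475/256 = 1.85546875
Since 1.85546875 > 1, Kraft's inequality is NOT satisfied.
A prefix code with these lengths CANNOT exist.

Kraft sum = 1.85546875. Not satisfied.


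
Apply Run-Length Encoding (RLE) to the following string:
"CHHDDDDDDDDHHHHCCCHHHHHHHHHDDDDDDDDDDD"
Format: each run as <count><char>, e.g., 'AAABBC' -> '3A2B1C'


Scanning runs left to right:
  i=0: run of 'C' x 1 -> '1C'
  i=1: run of 'H' x 2 -> '2H'
  i=3: run of 'D' x 8 -> '8D'
  i=11: run of 'H' x 4 -> '4H'
  i=15: run of 'C' x 3 -> '3C'
  i=18: run of 'H' x 9 -> '9H'
  i=27: run of 'D' x 11 -> '11D'

RLE = 1C2H8D4H3C9H11D


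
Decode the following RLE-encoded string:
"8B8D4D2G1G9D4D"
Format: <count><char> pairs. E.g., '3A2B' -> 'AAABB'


Expanding each <count><char> pair:
  8B -> 'BBBBBBBB'
  8D -> 'DDDDDDDD'
  4D -> 'DDDD'
  2G -> 'GG'
  1G -> 'G'
  9D -> 'DDDDDDDDD'
  4D -> 'DDDD'

Decoded = BBBBBBBBDDDDDDDDDDDDGGGDDDDDDDDDDDDD


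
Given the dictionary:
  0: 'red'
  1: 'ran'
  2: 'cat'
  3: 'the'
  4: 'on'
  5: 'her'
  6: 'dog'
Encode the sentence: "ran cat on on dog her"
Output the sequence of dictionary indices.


Look up each word in the dictionary:
  'ran' -> 1
  'cat' -> 2
  'on' -> 4
  'on' -> 4
  'dog' -> 6
  'her' -> 5

Encoded: [1, 2, 4, 4, 6, 5]


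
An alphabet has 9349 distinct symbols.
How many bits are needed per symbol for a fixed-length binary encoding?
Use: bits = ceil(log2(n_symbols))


log2(9349) = 13.1906
Bracket: 2^13 = 8192 < 9349 <= 2^14 = 16384
So ceil(log2(9349)) = 14

bits = ceil(log2(9349)) = ceil(13.1906) = 14 bits


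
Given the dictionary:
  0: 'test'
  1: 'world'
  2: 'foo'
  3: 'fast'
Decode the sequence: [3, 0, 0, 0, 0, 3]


Look up each index in the dictionary:
  3 -> 'fast'
  0 -> 'test'
  0 -> 'test'
  0 -> 'test'
  0 -> 'test'
  3 -> 'fast'

Decoded: "fast test test test test fast"


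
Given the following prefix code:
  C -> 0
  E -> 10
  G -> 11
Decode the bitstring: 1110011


Decoding step by step:
Bits 11 -> G
Bits 10 -> E
Bits 0 -> C
Bits 11 -> G


Decoded message: GECG


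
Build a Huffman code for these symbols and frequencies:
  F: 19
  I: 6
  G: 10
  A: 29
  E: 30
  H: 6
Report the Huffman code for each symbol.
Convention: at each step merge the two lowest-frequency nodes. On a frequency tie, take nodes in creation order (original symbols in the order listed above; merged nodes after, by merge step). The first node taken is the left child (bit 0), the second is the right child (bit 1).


Huffman tree construction:
Step 1: Merge I(6) + H(6) = 12
Step 2: Merge G(10) + (I+H)(12) = 22
Step 3: Merge F(19) + (G+(I+H))(22) = 41
Step 4: Merge A(29) + E(30) = 59
Step 5: Merge (F+(G+(I+H)))(41) + (A+E)(59) = 100
Read each symbol's code off the tree from the root (left child = 0, right child = 1).

Codes:
  F: 00 (length 2)
  I: 0110 (length 4)
  G: 010 (length 3)
  A: 10 (length 2)
  E: 11 (length 2)
  H: 0111 (length 4)
Average code length: 234/100 = 2.3400 bits/symbol


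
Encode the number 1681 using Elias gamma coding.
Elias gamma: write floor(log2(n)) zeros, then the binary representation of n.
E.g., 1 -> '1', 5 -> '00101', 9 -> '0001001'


num_bits = floor(log2(1681)) + 1 = 11
leading_zeros = num_bits - 1 = 10
binary(1681) = 11010010001

Elias gamma(1681) = '0000000000' + '11010010001' = 000000000011010010001 (21 bits)


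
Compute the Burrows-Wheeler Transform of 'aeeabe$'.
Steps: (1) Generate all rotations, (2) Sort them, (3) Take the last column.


Rotations (sorted):
  0: $aeeabe -> last char: e
  1: abe$aee -> last char: e
  2: aeeabe$ -> last char: $
  3: be$aeea -> last char: a
  4: e$aeeab -> last char: b
  5: eabe$ae -> last char: e
  6: eeabe$a -> last char: a


BWT = ee$abea


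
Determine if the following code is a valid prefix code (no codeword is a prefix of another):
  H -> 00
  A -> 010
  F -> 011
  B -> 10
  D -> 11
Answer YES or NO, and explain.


Checking each pair (does one codeword prefix another?):
  H='00' vs A='010': no prefix
  H='00' vs F='011': no prefix
  H='00' vs B='10': no prefix
  H='00' vs D='11': no prefix
  A='010' vs H='00': no prefix
  A='010' vs F='011': no prefix
  A='010' vs B='10': no prefix
  A='010' vs D='11': no prefix
  F='011' vs H='00': no prefix
  F='011' vs A='010': no prefix
  F='011' vs B='10': no prefix
  F='011' vs D='11': no prefix
  B='10' vs H='00': no prefix
  B='10' vs A='010': no prefix
  B='10' vs F='011': no prefix
  B='10' vs D='11': no prefix
  D='11' vs H='00': no prefix
  D='11' vs A='010': no prefix
  D='11' vs F='011': no prefix
  D='11' vs B='10': no prefix
No violation found over all pairs.

YES -- this is a valid prefix code. No codeword is a prefix of any other codeword.


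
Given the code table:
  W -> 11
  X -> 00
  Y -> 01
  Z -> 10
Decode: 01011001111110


Decoding:
01 -> Y
01 -> Y
10 -> Z
01 -> Y
11 -> W
11 -> W
10 -> Z


Result: YYZYWWZ


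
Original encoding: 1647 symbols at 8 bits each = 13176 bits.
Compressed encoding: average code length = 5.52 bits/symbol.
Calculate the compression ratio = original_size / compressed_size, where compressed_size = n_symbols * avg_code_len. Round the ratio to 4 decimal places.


original_size = n_symbols * orig_bits = 1647 * 8 = 13176 bits
compressed_size = n_symbols * avg_code_len = 1647 * 5.52 = 9091.44 bits
ratio = original_size / compressed_size = 13176 / 9091.44 = 1.4493

Compression ratio = 1.4493


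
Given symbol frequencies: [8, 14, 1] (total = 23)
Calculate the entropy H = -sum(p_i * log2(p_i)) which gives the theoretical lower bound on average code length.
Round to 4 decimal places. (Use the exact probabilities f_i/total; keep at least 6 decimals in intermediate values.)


Per-symbol terms -p_i * log2(p_i) with p_i = f_i/23:
  p = 8/23 = 0.347826: log2(p) = -1.523562, -p*log2(p) = 0.529935
  p = 14/23 = 0.608696: log2(p) = -0.716207, -p*log2(p) = 0.435952
  p = 1/23 = 0.043478: log2(p) = -4.523562, -p*log2(p) = 0.196677
H = 0.529935 + 0.435952 + 0.196677 = 1.162564

H = 1.1626 bits/symbol


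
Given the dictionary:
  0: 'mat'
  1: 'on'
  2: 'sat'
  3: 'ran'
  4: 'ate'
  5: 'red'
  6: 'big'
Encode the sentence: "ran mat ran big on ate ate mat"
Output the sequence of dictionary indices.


Look up each word in the dictionary:
  'ran' -> 3
  'mat' -> 0
  'ran' -> 3
  'big' -> 6
  'on' -> 1
  'ate' -> 4
  'ate' -> 4
  'mat' -> 0

Encoded: [3, 0, 3, 6, 1, 4, 4, 0]


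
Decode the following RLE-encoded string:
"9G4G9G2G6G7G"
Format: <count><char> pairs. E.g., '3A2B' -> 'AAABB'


Expanding each <count><char> pair:
  9G -> 'GGGGGGGGG'
  4G -> 'GGGG'
  9G -> 'GGGGGGGGG'
  2G -> 'GG'
  6G -> 'GGGGGG'
  7G -> 'GGGGGGG'

Decoded = GGGGGGGGGGGGGGGGGGGGGGGGGGGGGGGGGGGGG


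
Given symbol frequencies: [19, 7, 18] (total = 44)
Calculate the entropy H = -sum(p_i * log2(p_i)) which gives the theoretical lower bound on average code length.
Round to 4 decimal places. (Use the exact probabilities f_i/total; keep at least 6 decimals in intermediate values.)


Per-symbol terms -p_i * log2(p_i) with p_i = f_i/44:
  p = 19/44 = 0.431818: log2(p) = -1.211504, -p*log2(p) = 0.523149
  p = 7/44 = 0.159091: log2(p) = -2.652077, -p*log2(p) = 0.421921
  p = 18/44 = 0.409091: log2(p) = -1.289507, -p*log2(p) = 0.527525
H = 0.523149 + 0.421921 + 0.527525 = 1.472595

H = 1.4726 bits/symbol


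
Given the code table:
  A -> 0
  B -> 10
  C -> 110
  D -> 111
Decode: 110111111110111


Decoding:
110 -> C
111 -> D
111 -> D
110 -> C
111 -> D


Result: CDDCD


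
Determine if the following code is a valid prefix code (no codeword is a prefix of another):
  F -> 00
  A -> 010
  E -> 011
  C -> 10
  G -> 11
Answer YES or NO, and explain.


Checking each pair (does one codeword prefix another?):
  F='00' vs A='010': no prefix
  F='00' vs E='011': no prefix
  F='00' vs C='10': no prefix
  F='00' vs G='11': no prefix
  A='010' vs F='00': no prefix
  A='010' vs E='011': no prefix
  A='010' vs C='10': no prefix
  A='010' vs G='11': no prefix
  E='011' vs F='00': no prefix
  E='011' vs A='010': no prefix
  E='011' vs C='10': no prefix
  E='011' vs G='11': no prefix
  C='10' vs F='00': no prefix
  C='10' vs A='010': no prefix
  C='10' vs E='011': no prefix
  C='10' vs G='11': no prefix
  G='11' vs F='00': no prefix
  G='11' vs A='010': no prefix
  G='11' vs E='011': no prefix
  G='11' vs C='10': no prefix
No violation found over all pairs.

YES -- this is a valid prefix code. No codeword is a prefix of any other codeword.


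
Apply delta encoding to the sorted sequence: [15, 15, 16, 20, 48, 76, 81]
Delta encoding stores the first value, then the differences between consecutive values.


First value: 15
Deltas:
  15 - 15 = 0
  16 - 15 = 1
  20 - 16 = 4
  48 - 20 = 28
  76 - 48 = 28
  81 - 76 = 5


Delta encoded: [15, 0, 1, 4, 28, 28, 5]


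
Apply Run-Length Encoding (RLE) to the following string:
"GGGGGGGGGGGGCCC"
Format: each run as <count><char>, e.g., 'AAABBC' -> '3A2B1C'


Scanning runs left to right:
  i=0: run of 'G' x 12 -> '12G'
  i=12: run of 'C' x 3 -> '3C'

RLE = 12G3C


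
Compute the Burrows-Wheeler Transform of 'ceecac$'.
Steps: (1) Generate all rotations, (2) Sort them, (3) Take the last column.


Rotations (sorted):
  0: $ceecac -> last char: c
  1: ac$ceec -> last char: c
  2: c$ceeca -> last char: a
  3: cac$cee -> last char: e
  4: ceecac$ -> last char: $
  5: ecac$ce -> last char: e
  6: eecac$c -> last char: c


BWT = ccae$ec


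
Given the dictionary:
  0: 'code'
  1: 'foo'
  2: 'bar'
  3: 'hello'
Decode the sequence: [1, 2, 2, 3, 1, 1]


Look up each index in the dictionary:
  1 -> 'foo'
  2 -> 'bar'
  2 -> 'bar'
  3 -> 'hello'
  1 -> 'foo'
  1 -> 'foo'

Decoded: "foo bar bar hello foo foo"


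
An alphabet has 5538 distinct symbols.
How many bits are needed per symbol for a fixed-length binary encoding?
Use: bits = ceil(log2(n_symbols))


log2(5538) = 12.4351
Bracket: 2^12 = 4096 < 5538 <= 2^13 = 8192
So ceil(log2(5538)) = 13

bits = ceil(log2(5538)) = ceil(12.4351) = 13 bits


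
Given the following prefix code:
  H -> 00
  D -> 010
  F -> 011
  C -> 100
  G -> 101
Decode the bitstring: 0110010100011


Decoding step by step:
Bits 011 -> F
Bits 00 -> H
Bits 101 -> G
Bits 00 -> H
Bits 011 -> F


Decoded message: FHGHF


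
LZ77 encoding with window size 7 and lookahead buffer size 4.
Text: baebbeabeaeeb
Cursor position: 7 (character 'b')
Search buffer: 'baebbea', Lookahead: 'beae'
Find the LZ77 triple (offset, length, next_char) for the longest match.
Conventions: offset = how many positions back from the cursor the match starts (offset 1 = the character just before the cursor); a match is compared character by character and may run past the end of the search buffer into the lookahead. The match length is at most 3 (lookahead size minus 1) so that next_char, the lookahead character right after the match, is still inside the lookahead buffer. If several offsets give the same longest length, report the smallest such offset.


Try each offset into the search buffer:
  offset=1 (pos 6, char 'a'): match length 0
  offset=2 (pos 5, char 'e'): match length 0
  offset=3 (pos 4, char 'b'): match length 3
  offset=4 (pos 3, char 'b'): match length 1
  offset=5 (pos 2, char 'e'): match length 0
  offset=6 (pos 1, char 'a'): match length 0
  offset=7 (pos 0, char 'b'): match length 1
Longest match has length 3 at offset 3.
next_char = character at position 7 + 3 = 10 -> 'e'

Best match: offset=3, length=3 (matching 'bea' starting at position 4)
LZ77 triple: (3, 3, 'e')


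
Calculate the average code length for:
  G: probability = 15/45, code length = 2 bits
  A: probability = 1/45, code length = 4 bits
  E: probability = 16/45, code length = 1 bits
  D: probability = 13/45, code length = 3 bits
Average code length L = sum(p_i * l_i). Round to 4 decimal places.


Weighted contributions p_i * l_i:
  G: (15/45) * 2 = 30/45
  A: (1/45) * 4 = 4/45
  E: (16/45) * 1 = 16/45
  D: (13/45) * 3 = 39/45
Sum = (30 + 4 + 16 + 39)/45 = 89/45

L = 89/45 = 1.9778 bits/symbol


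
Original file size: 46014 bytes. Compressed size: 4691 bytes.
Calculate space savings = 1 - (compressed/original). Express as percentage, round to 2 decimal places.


ratio = compressed/original = 4691/46014 = 0.101947
savings = 1 - ratio = 1 - 0.101947 = 0.898053
as a percentage: 0.898053 * 100 = 89.81%

Space savings = 1 - 4691/46014 = 89.81%


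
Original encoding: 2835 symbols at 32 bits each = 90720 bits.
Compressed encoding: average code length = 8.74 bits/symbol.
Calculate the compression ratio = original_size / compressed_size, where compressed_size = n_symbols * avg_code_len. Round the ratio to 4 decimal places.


original_size = n_symbols * orig_bits = 2835 * 32 = 90720 bits
compressed_size = n_symbols * avg_code_len = 2835 * 8.74 = 24777.9 bits
ratio = original_size / compressed_size = 90720 / 24777.9 = 3.6613

Compression ratio = 3.6613


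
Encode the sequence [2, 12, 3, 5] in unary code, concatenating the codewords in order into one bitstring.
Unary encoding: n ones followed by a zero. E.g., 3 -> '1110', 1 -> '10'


Encode each number as n ones followed by a terminating 0:
  2 -> 110 (3 bits)
  12 -> 1111111111110 (13 bits)
  3 -> 1110 (4 bits)
  5 -> 111110 (6 bits)
Total length = 3 + 13 + 4 + 6 = 26 bits.

Unary([2, 12, 3, 5]) = 11011111111111101110111110 (26 bits)


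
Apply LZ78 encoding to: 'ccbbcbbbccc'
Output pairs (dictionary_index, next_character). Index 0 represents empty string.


LZ78 encoding steps:
Dictionary: {0: ''}
Step 1: w='' (idx 0), next='c' -> output (0, 'c'), add 'c' as idx 1
Step 2: w='c' (idx 1), next='b' -> output (1, 'b'), add 'cb' as idx 2
Step 3: w='' (idx 0), next='b' -> output (0, 'b'), add 'b' as idx 3
Step 4: w='cb' (idx 2), next='b' -> output (2, 'b'), add 'cbb' as idx 4
Step 5: w='b' (idx 3), next='c' -> output (3, 'c'), add 'bc' as idx 5
Step 6: w='c' (idx 1), next='c' -> output (1, 'c'), add 'cc' as idx 6


Encoded: [(0, 'c'), (1, 'b'), (0, 'b'), (2, 'b'), (3, 'c'), (1, 'c')]


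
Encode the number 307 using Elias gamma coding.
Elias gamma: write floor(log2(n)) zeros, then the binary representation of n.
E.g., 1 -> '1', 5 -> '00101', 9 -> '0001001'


num_bits = floor(log2(307)) + 1 = 9
leading_zeros = num_bits - 1 = 8
binary(307) = 100110011

Elias gamma(307) = '00000000' + '100110011' = 00000000100110011 (17 bits)


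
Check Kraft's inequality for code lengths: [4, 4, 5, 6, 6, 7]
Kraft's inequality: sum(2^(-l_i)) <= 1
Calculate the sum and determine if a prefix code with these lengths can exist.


Sum = 2^(-4) + 2^(-4) + 2^(-5) + 2^(-6) + 2^(-6) + 2^(-7)
    = 0.0625 + 0.0625 + 0.03125 + 0.015625 + 0.015625 + 0.0078125
    = 25/128 = 0.1953125
Since 0.1953125 <= 1, Kraft's inequality IS satisfied.
A prefix code with these lengths CAN exist.

Kraft sum = 0.1953125. Satisfied.


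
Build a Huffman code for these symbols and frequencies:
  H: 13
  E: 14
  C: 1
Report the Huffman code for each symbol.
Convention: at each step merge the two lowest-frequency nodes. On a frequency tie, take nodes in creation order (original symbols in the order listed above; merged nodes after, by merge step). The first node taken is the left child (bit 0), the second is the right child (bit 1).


Huffman tree construction:
Step 1: Merge C(1) + H(13) = 14
Step 2: Merge E(14) + (C+H)(14) = 28
Read each symbol's code off the tree from the root (left child = 0, right child = 1).

Codes:
  H: 11 (length 2)
  E: 0 (length 1)
  C: 10 (length 2)
Average code length: 42/28 = 1.5000 bits/symbol


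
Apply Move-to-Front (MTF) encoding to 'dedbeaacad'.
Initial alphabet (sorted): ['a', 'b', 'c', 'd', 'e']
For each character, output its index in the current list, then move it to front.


MTF encoding:
'd': index 3 in ['a', 'b', 'c', 'd', 'e'] -> ['d', 'a', 'b', 'c', 'e']
'e': index 4 in ['d', 'a', 'b', 'c', 'e'] -> ['e', 'd', 'a', 'b', 'c']
'd': index 1 in ['e', 'd', 'a', 'b', 'c'] -> ['d', 'e', 'a', 'b', 'c']
'b': index 3 in ['d', 'e', 'a', 'b', 'c'] -> ['b', 'd', 'e', 'a', 'c']
'e': index 2 in ['b', 'd', 'e', 'a', 'c'] -> ['e', 'b', 'd', 'a', 'c']
'a': index 3 in ['e', 'b', 'd', 'a', 'c'] -> ['a', 'e', 'b', 'd', 'c']
'a': index 0 in ['a', 'e', 'b', 'd', 'c'] -> ['a', 'e', 'b', 'd', 'c']
'c': index 4 in ['a', 'e', 'b', 'd', 'c'] -> ['c', 'a', 'e', 'b', 'd']
'a': index 1 in ['c', 'a', 'e', 'b', 'd'] -> ['a', 'c', 'e', 'b', 'd']
'd': index 4 in ['a', 'c', 'e', 'b', 'd'] -> ['d', 'a', 'c', 'e', 'b']


Output: [3, 4, 1, 3, 2, 3, 0, 4, 1, 4]
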